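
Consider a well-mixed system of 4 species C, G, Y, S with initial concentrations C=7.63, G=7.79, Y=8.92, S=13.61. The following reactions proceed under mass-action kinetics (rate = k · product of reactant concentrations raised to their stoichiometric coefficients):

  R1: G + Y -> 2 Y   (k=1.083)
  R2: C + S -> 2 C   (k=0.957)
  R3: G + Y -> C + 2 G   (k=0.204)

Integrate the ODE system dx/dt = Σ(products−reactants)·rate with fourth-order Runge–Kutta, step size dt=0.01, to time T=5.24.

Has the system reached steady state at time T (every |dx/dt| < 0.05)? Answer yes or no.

Steady state at T: yes

RK4 with dt=0.01: 524 steps to T=5.24. Trajectory (selected grid times):
t=0.00: C=7.63 G=7.79 Y=8.92 S=13.61
t=0.58: C=23.05 G=0.00 Y=16.71 S=0.00
t=1.16: C=23.05 G=0.00 Y=16.71 S=0.00
t=1.75: C=23.05 G=0.00 Y=16.71 S=0.00
t=2.33: C=23.05 G=0.00 Y=16.71 S=0.00
t=2.91: C=23.05 G=0.00 Y=16.71 S=0.00
t=3.49: C=23.05 G=0.00 Y=16.71 S=0.00
t=4.08: C=23.05 G=0.00 Y=16.71 S=0.00
t=4.66: C=23.05 G=0.00 Y=16.71 S=0.00
t=5.24: C=23.05 G=0.00 Y=16.71 S=0.00
Rates at T: R1=0.0000, R2=0.0000, R3=0.0000
dx/dt at T (Σ net stoichiometry × rate): C=+0.0000, G=-0.0000, Y=+0.0000, S=-0.0000
Largest |dx/dt| is |-0.0000| (G) < 0.05 → steady.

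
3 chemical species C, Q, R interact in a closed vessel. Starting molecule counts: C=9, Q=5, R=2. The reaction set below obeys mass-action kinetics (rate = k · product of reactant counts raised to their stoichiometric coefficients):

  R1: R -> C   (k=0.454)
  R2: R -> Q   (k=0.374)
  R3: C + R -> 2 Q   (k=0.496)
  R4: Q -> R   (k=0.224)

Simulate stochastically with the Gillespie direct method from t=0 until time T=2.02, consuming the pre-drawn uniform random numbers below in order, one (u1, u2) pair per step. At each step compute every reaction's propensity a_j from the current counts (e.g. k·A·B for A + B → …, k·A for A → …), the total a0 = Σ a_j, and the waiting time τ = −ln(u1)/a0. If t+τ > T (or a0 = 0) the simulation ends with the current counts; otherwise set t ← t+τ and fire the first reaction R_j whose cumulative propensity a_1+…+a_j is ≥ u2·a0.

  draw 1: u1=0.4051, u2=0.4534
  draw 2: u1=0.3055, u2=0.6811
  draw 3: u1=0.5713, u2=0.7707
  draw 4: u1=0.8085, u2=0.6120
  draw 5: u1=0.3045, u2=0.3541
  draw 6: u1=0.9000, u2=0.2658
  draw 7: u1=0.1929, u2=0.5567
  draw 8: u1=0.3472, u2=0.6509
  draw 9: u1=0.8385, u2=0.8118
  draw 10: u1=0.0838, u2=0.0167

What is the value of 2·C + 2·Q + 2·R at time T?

Check how each reaction changes W = 2·C + 2·Q + 2·R (weight of products minus weight of reactants):
R1: R -> C: (2·1) − (2·1) = 2 − 2 = 0
R2: R -> Q: (2·1) − (2·1) = 2 − 2 = 0
R3: C + R -> 2 Q: (2·2) − (2·1 + 2·1) = 4 − 4 = 0
R4: Q -> R: (2·1) − (2·1) = 2 − 2 = 0
Every reaction leaves W unchanged, so W is conserved and no simulation is needed: W(T) = W(0) = 2·9 + 2·5 + 2·2 = 32

Value at T = 32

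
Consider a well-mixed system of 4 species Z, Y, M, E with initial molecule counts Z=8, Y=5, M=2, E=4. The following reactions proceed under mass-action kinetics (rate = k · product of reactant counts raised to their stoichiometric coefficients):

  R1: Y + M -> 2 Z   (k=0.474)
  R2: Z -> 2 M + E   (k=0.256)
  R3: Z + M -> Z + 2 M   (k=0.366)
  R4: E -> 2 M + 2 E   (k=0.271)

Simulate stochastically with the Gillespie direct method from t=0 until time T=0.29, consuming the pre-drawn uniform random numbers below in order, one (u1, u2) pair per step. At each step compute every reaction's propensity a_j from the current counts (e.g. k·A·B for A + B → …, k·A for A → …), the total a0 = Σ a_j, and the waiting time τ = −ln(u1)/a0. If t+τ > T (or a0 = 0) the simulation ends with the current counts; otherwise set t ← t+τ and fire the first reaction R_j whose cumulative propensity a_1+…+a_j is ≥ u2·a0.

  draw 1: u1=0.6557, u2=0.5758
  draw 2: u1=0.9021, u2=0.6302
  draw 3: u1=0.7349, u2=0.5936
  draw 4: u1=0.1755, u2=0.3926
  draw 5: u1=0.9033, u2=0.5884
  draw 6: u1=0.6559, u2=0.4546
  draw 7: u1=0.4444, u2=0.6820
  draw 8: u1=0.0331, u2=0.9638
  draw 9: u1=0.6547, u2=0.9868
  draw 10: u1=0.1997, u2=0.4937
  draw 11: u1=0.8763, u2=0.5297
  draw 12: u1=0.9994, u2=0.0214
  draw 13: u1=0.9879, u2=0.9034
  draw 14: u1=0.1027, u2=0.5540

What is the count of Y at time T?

Y at T = 3

t=0.000: Z=8 Y=5 M=2 E=4
Draw 1: a1=4.740, a2=2.048, a3=5.856, a4=1.084, a0=13.728; τ=−ln(0.6557)/13.728=0.031 → t=0.031; u2·a0=0.5758·13.728=7.905; a1+a2=6.788 < 7.905 ≤ a1+…+a3=12.644 → R3 fires; Z=8 Y=5 M=3 E=4
Draw 2: a1=7.110, a2=2.048, a3=8.784, a4=1.084, a0=19.026; τ=−ln(0.9021)/19.026=0.005 → t=0.036; u2·a0=0.6302·19.026=11.990; a1+a2=9.158 < 11.990 ≤ a1+…+a3=17.942 → R3 fires; Z=8 Y=5 M=4 E=4
Draw 3: a1=9.480, a2=2.048, a3=11.712, a4=1.084, a0=24.324; τ=−ln(0.7349)/24.324=0.013 → t=0.049; u2·a0=0.5936·24.324=14.439; a1+a2=11.528 < 14.439 ≤ a1+…+a3=23.240 → R3 fires; Z=8 Y=5 M=5 E=4
Draw 4: a1=11.850, a2=2.048, a3=14.640, a4=1.084, a0=29.622; τ=−ln(0.1755)/29.622=0.059 → t=0.108; u2·a0=0.3926·29.622=11.630 ≤ a1=11.850 → R1 fires; Z=10 Y=4 M=4 E=4
Draw 5: a1=7.584, a2=2.560, a3=14.640, a4=1.084, a0=25.868; τ=−ln(0.9033)/25.868=0.004 → t=0.111; u2·a0=0.5884·25.868=15.221; a1+a2=10.144 < 15.221 ≤ a1+…+a3=24.784 → R3 fires; Z=10 Y=4 M=5 E=4
Draw 6: a1=9.480, a2=2.560, a3=18.300, a4=1.084, a0=31.424; τ=−ln(0.6559)/31.424=0.013 → t=0.125; u2·a0=0.4546·31.424=14.285; a1+a2=12.040 < 14.285 ≤ a1+…+a3=30.340 → R3 fires; Z=10 Y=4 M=6 E=4
Draw 7: a1=11.376, a2=2.560, a3=21.960, a4=1.084, a0=36.980; τ=−ln(0.4444)/36.980=0.022 → t=0.147; u2·a0=0.6820·36.980=25.220; a1+a2=13.936 < 25.220 ≤ a1+…+a3=35.896 → R3 fires; Z=10 Y=4 M=7 E=4
Draw 8: a1=13.272, a2=2.560, a3=25.620, a4=1.084, a0=42.536; τ=−ln(0.0331)/42.536=0.080 → t=0.227; u2·a0=0.9638·42.536=40.996; a1+a2=15.832 < 40.996 ≤ a1+…+a3=41.452 → R3 fires; Z=10 Y=4 M=8 E=4
Draw 9: a1=15.168, a2=2.560, a3=29.280, a4=1.084, a0=48.092; τ=−ln(0.6547)/48.092=0.009 → t=0.236; u2·a0=0.9868·48.092=47.457; a1+…+a3=47.008 < 47.457 ≤ a1+…+a4=48.092 → R4 fires; Z=10 Y=4 M=10 E=5
Draw 10: a1=18.960, a2=2.560, a3=36.600, a4=1.355, a0=59.475; τ=−ln(0.1997)/59.475=0.027 → t=0.263; u2·a0=0.4937·59.475=29.363; a1+a2=21.520 < 29.363 ≤ a1+…+a3=58.120 → R3 fires; Z=10 Y=4 M=11 E=5
Draw 11: a1=20.856, a2=2.560, a3=40.260, a4=1.355, a0=65.031; τ=−ln(0.8763)/65.031=0.002 → t=0.265; u2·a0=0.5297·65.031=34.447; a1+a2=23.416 < 34.447 ≤ a1+…+a3=63.676 → R3 fires; Z=10 Y=4 M=12 E=5
Draw 12: a1=22.752, a2=2.560, a3=43.920, a4=1.355, a0=70.587; τ=−ln(0.9994)/70.587=0.000 → t=0.265; u2·a0=0.0214·70.587=1.511 ≤ a1=22.752 → R1 fires; Z=12 Y=3 M=11 E=5
Draw 13: a1=15.642, a2=3.072, a3=48.312, a4=1.355, a0=68.381; τ=−ln(0.9879)/68.381=0.000 → t=0.265; u2·a0=0.9034·68.381=61.775; a1+a2=18.714 < 61.775 ≤ a1+…+a3=67.026 → R3 fires; Z=12 Y=3 M=12 E=5
Draw 14: a1=17.064, a2=3.072, a3=52.704, a4=1.355, a0=74.195; τ=−ln(0.1027)/74.195=0.031 → t=0.296 > T=0.29: stop.
Read off Y at T=0.29: 3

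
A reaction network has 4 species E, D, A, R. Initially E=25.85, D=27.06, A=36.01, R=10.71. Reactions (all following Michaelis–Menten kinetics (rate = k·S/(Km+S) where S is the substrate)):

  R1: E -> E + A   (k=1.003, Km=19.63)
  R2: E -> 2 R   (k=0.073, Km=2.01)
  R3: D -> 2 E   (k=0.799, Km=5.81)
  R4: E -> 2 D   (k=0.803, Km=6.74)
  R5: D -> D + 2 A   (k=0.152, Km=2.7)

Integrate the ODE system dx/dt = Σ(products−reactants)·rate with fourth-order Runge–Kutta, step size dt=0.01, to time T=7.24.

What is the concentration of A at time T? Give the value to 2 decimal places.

RK4 with dt=0.01: 724 steps to T=7.24. Trajectory (selected grid times):
t=0.00: E=25.85 D=27.06 A=36.01 R=10.71
t=0.80: E=26.34 D=27.55 A=36.69 R=10.82
t=1.61: E=26.84 D=28.06 A=37.38 R=10.93
t=2.41: E=27.33 D=28.55 A=38.07 R=11.04
t=3.22: E=27.83 D=29.06 A=38.77 R=11.15
t=4.02: E=28.32 D=29.56 A=39.46 R=11.26
t=4.83: E=28.82 D=30.08 A=40.17 R=11.37
t=5.63: E=29.32 D=30.58 A=40.87 R=11.48
t=6.44: E=29.82 D=31.10 A=41.59 R=11.59
t=7.24: E=30.32 D=31.61 A=42.30 R=11.70
Read off A at T=7.24: 42.30

A at T = 42.30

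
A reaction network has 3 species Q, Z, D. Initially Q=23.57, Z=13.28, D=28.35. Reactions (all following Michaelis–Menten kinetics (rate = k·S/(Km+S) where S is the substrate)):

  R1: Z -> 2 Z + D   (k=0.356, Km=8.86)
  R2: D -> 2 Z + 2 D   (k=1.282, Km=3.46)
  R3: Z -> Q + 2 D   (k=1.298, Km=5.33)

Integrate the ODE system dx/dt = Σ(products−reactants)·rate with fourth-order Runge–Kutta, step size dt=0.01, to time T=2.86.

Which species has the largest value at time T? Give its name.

Dominant species at T: D

RK4 with dt=0.01: 286 steps to T=2.86. Trajectory (selected grid times):
t=0.00: Q=23.57 Z=13.28 D=28.35
t=0.32: Q=23.87 Z=13.78 D=29.38
t=0.64: Q=24.17 Z=14.29 D=30.42
t=0.95: Q=24.46 Z=14.78 D=31.44
t=1.27: Q=24.77 Z=15.28 D=32.49
t=1.59: Q=25.08 Z=15.79 D=33.55
t=1.91: Q=25.39 Z=16.29 D=34.62
t=2.22: Q=25.70 Z=16.79 D=35.66
t=2.54: Q=26.01 Z=17.29 D=36.75
t=2.86: Q=26.33 Z=17.80 D=37.84
At T=2.86: Q=26.33 Z=17.80 D=37.84; the largest is D.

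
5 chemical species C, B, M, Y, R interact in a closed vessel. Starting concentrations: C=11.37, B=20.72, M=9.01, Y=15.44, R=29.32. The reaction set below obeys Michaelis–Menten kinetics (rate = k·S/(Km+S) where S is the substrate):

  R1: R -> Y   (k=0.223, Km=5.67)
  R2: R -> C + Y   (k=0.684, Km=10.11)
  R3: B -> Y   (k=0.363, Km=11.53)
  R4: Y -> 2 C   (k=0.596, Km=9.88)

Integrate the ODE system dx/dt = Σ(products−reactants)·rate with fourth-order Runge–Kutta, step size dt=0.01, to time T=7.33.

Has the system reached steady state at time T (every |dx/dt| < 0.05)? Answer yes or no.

RK4 with dt=0.01: 733 steps to T=7.33. Trajectory (selected grid times):
t=0.00: C=11.37 B=20.72 M=9.01 Y=15.44 R=29.32
t=0.81: C=12.37 B=20.53 M=9.01 Y=15.89 R=28.76
t=1.63: C=13.39 B=20.34 M=9.01 Y=16.35 R=28.19
t=2.44: C=14.40 B=20.15 M=9.01 Y=16.79 R=27.63
t=3.26: C=15.43 B=19.96 M=9.01 Y=17.23 R=27.07
t=4.07: C=16.45 B=19.78 M=9.01 Y=17.66 R=26.52
t=4.89: C=17.49 B=19.59 M=9.01 Y=18.09 R=25.97
t=5.70: C=18.51 B=19.41 M=9.01 Y=18.51 R=25.42
t=6.52: C=19.55 B=19.22 M=9.01 Y=18.92 R=24.87
t=7.33: C=20.58 B=19.04 M=9.01 Y=19.33 R=24.33
Rates at T: R1=0.1809, R2=0.4832, R3=0.2261, R4=0.3944
dx/dt at T (Σ net stoichiometry × rate): C=+1.2720, B=-0.2261, M=+0.0000, Y=+0.4958, R=-0.6641
Largest |dx/dt| is |+1.2720| (C) ≥ 0.05 → not steady.

Steady state at T: no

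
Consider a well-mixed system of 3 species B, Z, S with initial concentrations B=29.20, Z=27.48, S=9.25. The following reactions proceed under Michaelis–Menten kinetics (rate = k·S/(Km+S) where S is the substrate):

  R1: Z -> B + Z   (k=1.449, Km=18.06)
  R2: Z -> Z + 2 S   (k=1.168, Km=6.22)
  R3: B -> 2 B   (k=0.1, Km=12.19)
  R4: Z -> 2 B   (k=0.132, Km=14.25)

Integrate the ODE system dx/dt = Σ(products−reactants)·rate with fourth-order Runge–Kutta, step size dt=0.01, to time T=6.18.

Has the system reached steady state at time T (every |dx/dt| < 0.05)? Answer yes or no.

RK4 with dt=0.01: 618 steps to T=6.18. Trajectory (selected grid times):
t=0.00: B=29.20 Z=27.48 S=9.25
t=0.69: B=29.97 Z=27.42 S=10.56
t=1.37: B=30.73 Z=27.36 S=11.86
t=2.06: B=31.50 Z=27.30 S=13.17
t=2.75: B=32.27 Z=27.24 S=14.48
t=3.43: B=33.03 Z=27.18 S=15.78
t=4.12: B=33.80 Z=27.12 S=17.09
t=4.81: B=34.57 Z=27.06 S=18.40
t=5.49: B=35.33 Z=27.00 S=19.69
t=6.18: B=36.10 Z=26.94 S=21.00
Rates at T: R1=0.8675, R2=0.9489, R3=0.0748, R4=0.0863
dx/dt at T (Σ net stoichiometry × rate): B=+1.1150, Z=-0.0863, S=+1.8979
Largest |dx/dt| is |+1.8979| (S) ≥ 0.05 → not steady.

Steady state at T: no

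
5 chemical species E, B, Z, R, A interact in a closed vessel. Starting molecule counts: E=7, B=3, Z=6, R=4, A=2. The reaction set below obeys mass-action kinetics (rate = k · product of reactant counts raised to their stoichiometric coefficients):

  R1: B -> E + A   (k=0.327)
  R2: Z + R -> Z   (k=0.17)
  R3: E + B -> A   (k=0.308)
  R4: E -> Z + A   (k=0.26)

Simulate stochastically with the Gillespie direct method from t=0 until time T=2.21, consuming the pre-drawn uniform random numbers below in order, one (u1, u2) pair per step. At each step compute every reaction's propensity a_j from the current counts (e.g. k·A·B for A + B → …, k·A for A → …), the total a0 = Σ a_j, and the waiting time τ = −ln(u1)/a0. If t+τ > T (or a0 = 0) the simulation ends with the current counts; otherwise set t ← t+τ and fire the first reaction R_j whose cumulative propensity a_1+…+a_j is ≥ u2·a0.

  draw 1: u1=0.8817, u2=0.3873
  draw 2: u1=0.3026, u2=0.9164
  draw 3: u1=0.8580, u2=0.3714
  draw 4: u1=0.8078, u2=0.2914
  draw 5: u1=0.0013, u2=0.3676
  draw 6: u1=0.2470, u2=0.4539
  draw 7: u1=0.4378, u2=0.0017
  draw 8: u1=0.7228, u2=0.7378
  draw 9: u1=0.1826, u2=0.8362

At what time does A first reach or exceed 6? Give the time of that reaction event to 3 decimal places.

Threshold first reached at t = 1.509

t=0.000: E=7 B=3 Z=6 R=4 A=2
Draw 1: a1=0.981, a2=4.080, a3=6.468, a4=1.820, a0=13.349; τ=−ln(0.8817)/13.349=0.009 → t=0.009; u2·a0=0.3873·13.349=5.170; a1+a2=5.061 < 5.170 ≤ a1+…+a3=11.529 → R3 fires; E=6 B=2 Z=6 R=4 A=3
Draw 2: a1=0.654, a2=4.080, a3=3.696, a4=1.560, a0=9.990; τ=−ln(0.3026)/9.990=0.120 → t=0.129; u2·a0=0.9164·9.990=9.155; a1+…+a3=8.430 < 9.155 ≤ a1+…+a4=9.990 → R4 fires; E=5 B=2 Z=7 R=4 A=4
Draw 3: a1=0.654, a2=4.760, a3=3.080, a4=1.300, a0=9.794; τ=−ln(0.8580)/9.794=0.016 → t=0.145; u2·a0=0.3714·9.794=3.637; a1=0.654 < 3.637 ≤ a1+a2=5.414 → R2 fires; E=5 B=2 Z=7 R=3 A=4
Draw 4: a1=0.654, a2=3.570, a3=3.080, a4=1.300, a0=8.604; τ=−ln(0.8078)/8.604=0.025 → t=0.170; u2·a0=0.2914·8.604=2.507; a1=0.654 < 2.507 ≤ a1+a2=4.224 → R2 fires; E=5 B=2 Z=7 R=2 A=4
Draw 5: a1=0.654, a2=2.380, a3=3.080, a4=1.300, a0=7.414; τ=−ln(0.0013)/7.414=0.896 → t=1.066; u2·a0=0.3676·7.414=2.725; a1=0.654 < 2.725 ≤ a1+a2=3.034 → R2 fires; E=5 B=2 Z=7 R=1 A=4
Draw 6: a1=0.654, a2=1.190, a3=3.080, a4=1.300, a0=6.224; τ=−ln(0.2470)/6.224=0.225 → t=1.291; u2·a0=0.4539·6.224=2.825; a1+a2=1.844 < 2.825 ≤ a1+…+a3=4.924 → R3 fires; E=4 B=1 Z=7 R=1 A=5
Draw 7: a1=0.327, a2=1.190, a3=1.232, a4=1.040, a0=3.789; τ=−ln(0.4378)/3.789=0.218 → t=1.509; u2·a0=0.0017·3.789=0.006 ≤ a1=0.327 → R1 fires; E=5 B=0 Z=7 R=1 A=6
Draw 8: a1=0.000, a2=1.190, a3=0.000, a4=1.300, a0=2.490; τ=−ln(0.7228)/2.490=0.130 → t=1.639; u2·a0=0.7378·2.490=1.837; a1+…+a3=1.190 < 1.837 ≤ a1+…+a4=2.490 → R4 fires; E=4 B=0 Z=8 R=1 A=7
Draw 9: a1=0.000, a2=1.360, a3=0.000, a4=1.040, a0=2.400; τ=−ln(0.1826)/2.400=0.709 → t=2.347 > T=2.21: stop.
A first becomes ≥ 6 when it reaches 6 at the event at t=1.509.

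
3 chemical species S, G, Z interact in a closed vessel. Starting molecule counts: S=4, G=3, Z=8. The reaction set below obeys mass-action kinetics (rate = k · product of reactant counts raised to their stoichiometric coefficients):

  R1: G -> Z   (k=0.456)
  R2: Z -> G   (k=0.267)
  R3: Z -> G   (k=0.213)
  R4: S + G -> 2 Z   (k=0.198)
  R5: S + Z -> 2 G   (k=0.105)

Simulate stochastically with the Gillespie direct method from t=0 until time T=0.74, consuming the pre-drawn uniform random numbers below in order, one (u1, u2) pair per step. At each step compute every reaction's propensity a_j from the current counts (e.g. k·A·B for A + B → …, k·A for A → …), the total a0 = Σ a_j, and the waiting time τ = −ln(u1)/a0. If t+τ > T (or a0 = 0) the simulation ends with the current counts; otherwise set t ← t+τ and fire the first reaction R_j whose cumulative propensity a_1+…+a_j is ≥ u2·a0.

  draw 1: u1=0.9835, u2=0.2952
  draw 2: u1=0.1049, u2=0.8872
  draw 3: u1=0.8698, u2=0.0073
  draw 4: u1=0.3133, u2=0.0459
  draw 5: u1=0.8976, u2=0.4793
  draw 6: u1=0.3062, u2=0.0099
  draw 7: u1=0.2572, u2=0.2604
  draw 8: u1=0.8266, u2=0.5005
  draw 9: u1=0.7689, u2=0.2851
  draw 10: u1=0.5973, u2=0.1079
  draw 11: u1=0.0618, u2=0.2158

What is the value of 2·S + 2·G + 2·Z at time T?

Check how each reaction changes W = 2·S + 2·G + 2·Z (weight of products minus weight of reactants):
R1: G -> Z: (2·1) − (2·1) = 2 − 2 = 0
R2: Z -> G: (2·1) − (2·1) = 2 − 2 = 0
R3: Z -> G: (2·1) − (2·1) = 2 − 2 = 0
R4: S + G -> 2 Z: (2·2) − (2·1 + 2·1) = 4 − 4 = 0
R5: S + Z -> 2 G: (2·2) − (2·1 + 2·1) = 4 − 4 = 0
Every reaction leaves W unchanged, so W is conserved and no simulation is needed: W(T) = W(0) = 2·4 + 2·3 + 2·8 = 30

Value at T = 30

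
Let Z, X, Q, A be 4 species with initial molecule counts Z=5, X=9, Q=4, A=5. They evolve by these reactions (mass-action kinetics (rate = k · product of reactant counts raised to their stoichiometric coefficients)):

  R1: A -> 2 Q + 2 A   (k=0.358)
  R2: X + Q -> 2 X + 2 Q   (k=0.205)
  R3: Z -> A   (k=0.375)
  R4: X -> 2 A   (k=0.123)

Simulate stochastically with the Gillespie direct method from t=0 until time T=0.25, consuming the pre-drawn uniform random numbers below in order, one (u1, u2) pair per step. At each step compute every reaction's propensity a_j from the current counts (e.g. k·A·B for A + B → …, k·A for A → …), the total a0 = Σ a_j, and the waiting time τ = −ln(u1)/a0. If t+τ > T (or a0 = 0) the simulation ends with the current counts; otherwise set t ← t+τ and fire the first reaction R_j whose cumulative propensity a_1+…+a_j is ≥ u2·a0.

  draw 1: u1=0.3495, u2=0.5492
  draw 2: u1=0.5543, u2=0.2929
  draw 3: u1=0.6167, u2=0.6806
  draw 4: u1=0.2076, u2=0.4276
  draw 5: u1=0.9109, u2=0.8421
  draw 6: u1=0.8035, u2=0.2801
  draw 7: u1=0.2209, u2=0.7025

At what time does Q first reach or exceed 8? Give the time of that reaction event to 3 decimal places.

Threshold first reached at t = 0.222

t=0.000: Z=5 X=9 Q=4 A=5
Draw 1: a1=1.790, a2=7.380, a3=1.875, a4=1.107, a0=12.152; τ=−ln(0.3495)/12.152=0.087 → t=0.087; u2·a0=0.5492·12.152=6.674; a1=1.790 < 6.674 ≤ a1+a2=9.170 → R2 fires; Z=5 X=10 Q=5 A=5
Draw 2: a1=1.790, a2=10.250, a3=1.875, a4=1.230, a0=15.145; τ=−ln(0.5543)/15.145=0.039 → t=0.125; u2·a0=0.2929·15.145=4.436; a1=1.790 < 4.436 ≤ a1+a2=12.040 → R2 fires; Z=5 X=11 Q=6 A=5
Draw 3: a1=1.790, a2=13.530, a3=1.875, a4=1.353, a0=18.548; τ=−ln(0.6167)/18.548=0.026 → t=0.152; u2·a0=0.6806·18.548=12.624; a1=1.790 < 12.624 ≤ a1+a2=15.320 → R2 fires; Z=5 X=12 Q=7 A=5
Draw 4: a1=1.790, a2=17.220, a3=1.875, a4=1.476, a0=22.361; τ=−ln(0.2076)/22.361=0.070 → t=0.222; u2·a0=0.4276·22.361=9.562; a1=1.790 < 9.562 ≤ a1+a2=19.010 → R2 fires; Z=5 X=13 Q=8 A=5
Draw 5: a1=1.790, a2=21.320, a3=1.875, a4=1.599, a0=26.584; τ=−ln(0.9109)/26.584=0.004 → t=0.225; u2·a0=0.8421·26.584=22.386; a1=1.790 < 22.386 ≤ a1+a2=23.110 → R2 fires; Z=5 X=14 Q=9 A=5
Draw 6: a1=1.790, a2=25.830, a3=1.875, a4=1.722, a0=31.217; τ=−ln(0.8035)/31.217=0.007 → t=0.232; u2·a0=0.2801·31.217=8.744; a1=1.790 < 8.744 ≤ a1+a2=27.620 → R2 fires; Z=5 X=15 Q=10 A=5
Draw 7: a1=1.790, a2=30.750, a3=1.875, a4=1.845, a0=36.260; τ=−ln(0.2209)/36.260=0.042 → t=0.274 > T=0.25: stop.
Q first becomes ≥ 8 when it reaches 8 at the event at t=0.222.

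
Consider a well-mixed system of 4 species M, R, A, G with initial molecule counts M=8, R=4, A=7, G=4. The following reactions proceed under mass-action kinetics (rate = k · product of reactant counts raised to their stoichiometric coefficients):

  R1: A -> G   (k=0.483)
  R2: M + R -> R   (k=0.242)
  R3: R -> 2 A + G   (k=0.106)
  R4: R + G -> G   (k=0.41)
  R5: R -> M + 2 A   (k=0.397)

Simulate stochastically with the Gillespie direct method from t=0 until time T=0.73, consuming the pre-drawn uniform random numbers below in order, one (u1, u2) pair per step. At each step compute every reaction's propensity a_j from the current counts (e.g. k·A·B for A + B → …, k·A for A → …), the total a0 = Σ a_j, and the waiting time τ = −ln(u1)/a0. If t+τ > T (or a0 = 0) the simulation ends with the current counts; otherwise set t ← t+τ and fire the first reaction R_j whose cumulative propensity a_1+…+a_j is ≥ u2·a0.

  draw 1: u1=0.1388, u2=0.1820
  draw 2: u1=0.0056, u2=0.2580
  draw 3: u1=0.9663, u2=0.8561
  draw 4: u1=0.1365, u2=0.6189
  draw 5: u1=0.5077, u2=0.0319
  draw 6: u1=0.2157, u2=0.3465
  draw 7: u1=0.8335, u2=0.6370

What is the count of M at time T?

t=0.000: M=8 R=4 A=7 G=4
Draw 1: a1=3.381, a2=7.744, a3=0.424, a4=6.560, a5=1.588, a0=19.697; τ=−ln(0.1388)/19.697=0.100 → t=0.100; u2·a0=0.1820·19.697=3.585; a1=3.381 < 3.585 ≤ a1+a2=11.125 → R2 fires; M=7 R=4 A=7 G=4
Draw 2: a1=3.381, a2=6.776, a3=0.424, a4=6.560, a5=1.588, a0=18.729; τ=−ln(0.0056)/18.729=0.277 → t=0.377; u2·a0=0.2580·18.729=4.832; a1=3.381 < 4.832 ≤ a1+a2=10.157 → R2 fires; M=6 R=4 A=7 G=4
Draw 3: a1=3.381, a2=5.808, a3=0.424, a4=6.560, a5=1.588, a0=17.761; τ=−ln(0.9663)/17.761=0.002 → t=0.379; u2·a0=0.8561·17.761=15.205; a1+…+a3=9.613 < 15.205 ≤ a1+…+a4=16.173 → R4 fires; M=6 R=3 A=7 G=4
Draw 4: a1=3.381, a2=4.356, a3=0.318, a4=4.920, a5=1.191, a0=14.166; τ=−ln(0.1365)/14.166=0.141 → t=0.520; u2·a0=0.6189·14.166=8.767; a1+…+a3=8.055 < 8.767 ≤ a1+…+a4=12.975 → R4 fires; M=6 R=2 A=7 G=4
Draw 5: a1=3.381, a2=2.904, a3=0.212, a4=3.280, a5=0.794, a0=10.571; τ=−ln(0.5077)/10.571=0.064 → t=0.584; u2·a0=0.0319·10.571=0.337 ≤ a1=3.381 → R1 fires; M=6 R=2 A=6 G=5
Draw 6: a1=2.898, a2=2.904, a3=0.212, a4=4.100, a5=0.794, a0=10.908; τ=−ln(0.2157)/10.908=0.141 → t=0.724; u2·a0=0.3465·10.908=3.780; a1=2.898 < 3.780 ≤ a1+a2=5.802 → R2 fires; M=5 R=2 A=6 G=5
Draw 7: a1=2.898, a2=2.420, a3=0.212, a4=4.100, a5=0.794, a0=10.424; τ=−ln(0.8335)/10.424=0.017 → t=0.742 > T=0.73: stop.
Read off M at T=0.73: 5

M at T = 5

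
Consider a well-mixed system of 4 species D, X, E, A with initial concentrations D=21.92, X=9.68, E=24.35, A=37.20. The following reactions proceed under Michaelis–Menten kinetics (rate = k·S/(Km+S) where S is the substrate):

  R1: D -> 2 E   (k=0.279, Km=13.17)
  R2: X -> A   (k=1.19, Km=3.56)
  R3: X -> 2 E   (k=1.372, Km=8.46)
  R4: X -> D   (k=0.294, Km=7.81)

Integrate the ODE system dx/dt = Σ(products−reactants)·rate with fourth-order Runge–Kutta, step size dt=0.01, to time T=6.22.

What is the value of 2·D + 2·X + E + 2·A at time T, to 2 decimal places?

Value at T = 161.95

Check how each reaction changes W = 2·D + 2·X + E + 2·A (weight of products minus weight of reactants):
R1: D -> 2 E: (1·2) − (2·1) = 2 − 2 = 0
R2: X -> A: (2·1) − (2·1) = 2 − 2 = 0
R3: X -> 2 E: (1·2) − (2·1) = 2 − 2 = 0
R4: X -> D: (2·1) − (2·1) = 2 − 2 = 0
Every reaction leaves W unchanged, so W is conserved and no simulation is needed: W(T) = W(0) = 2·21.92 + 2·9.68 + 24.35 + 2·37.20 = 161.95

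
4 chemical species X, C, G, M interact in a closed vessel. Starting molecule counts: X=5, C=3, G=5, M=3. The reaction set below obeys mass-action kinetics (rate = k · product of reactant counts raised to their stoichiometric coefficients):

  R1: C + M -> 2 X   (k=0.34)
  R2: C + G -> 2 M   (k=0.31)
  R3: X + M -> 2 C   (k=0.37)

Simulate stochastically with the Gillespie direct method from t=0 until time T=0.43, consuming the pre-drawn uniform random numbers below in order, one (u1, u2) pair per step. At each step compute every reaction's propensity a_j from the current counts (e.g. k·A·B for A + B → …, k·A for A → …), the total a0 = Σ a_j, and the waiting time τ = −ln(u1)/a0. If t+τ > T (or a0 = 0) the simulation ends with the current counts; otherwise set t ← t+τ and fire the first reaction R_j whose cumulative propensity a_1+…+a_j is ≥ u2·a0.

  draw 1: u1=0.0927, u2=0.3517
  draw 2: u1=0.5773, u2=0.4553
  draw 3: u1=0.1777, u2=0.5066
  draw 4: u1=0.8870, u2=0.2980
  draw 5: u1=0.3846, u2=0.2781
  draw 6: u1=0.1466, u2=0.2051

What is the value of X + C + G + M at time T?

Check how each reaction changes W = X + C + G + M (weight of products minus weight of reactants):
R1: C + M -> 2 X: (1·2) − (1·1 + 1·1) = 2 − 2 = 0
R2: C + G -> 2 M: (1·2) − (1·1 + 1·1) = 2 − 2 = 0
R3: X + M -> 2 C: (1·2) − (1·1 + 1·1) = 2 − 2 = 0
Every reaction leaves W unchanged, so W is conserved and no simulation is needed: W(T) = W(0) = 5 + 3 + 5 + 3 = 16

Value at T = 16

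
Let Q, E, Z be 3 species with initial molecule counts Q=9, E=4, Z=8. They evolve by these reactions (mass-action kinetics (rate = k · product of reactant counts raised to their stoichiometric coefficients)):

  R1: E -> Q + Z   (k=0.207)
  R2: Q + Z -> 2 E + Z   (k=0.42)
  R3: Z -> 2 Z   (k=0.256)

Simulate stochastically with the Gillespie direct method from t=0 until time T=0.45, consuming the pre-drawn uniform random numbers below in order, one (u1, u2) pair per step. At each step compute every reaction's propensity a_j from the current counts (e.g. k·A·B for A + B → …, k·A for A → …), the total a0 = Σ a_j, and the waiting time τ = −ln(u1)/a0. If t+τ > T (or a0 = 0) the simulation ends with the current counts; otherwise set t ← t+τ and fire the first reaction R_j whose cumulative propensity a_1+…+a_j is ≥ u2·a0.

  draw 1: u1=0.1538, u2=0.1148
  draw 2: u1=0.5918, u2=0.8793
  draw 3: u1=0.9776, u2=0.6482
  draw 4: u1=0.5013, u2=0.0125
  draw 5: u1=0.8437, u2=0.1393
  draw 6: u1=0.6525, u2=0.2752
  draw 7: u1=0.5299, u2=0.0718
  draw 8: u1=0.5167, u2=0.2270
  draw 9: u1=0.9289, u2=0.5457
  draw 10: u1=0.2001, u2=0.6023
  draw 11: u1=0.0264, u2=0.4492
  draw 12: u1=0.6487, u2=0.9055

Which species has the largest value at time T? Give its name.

t=0.000: Q=9 E=4 Z=8
Draw 1: a1=0.828, a2=30.240, a3=2.048, a0=33.116; τ=−ln(0.1538)/33.116=0.057 → t=0.057; u2·a0=0.1148·33.116=3.802; a1=0.828 < 3.802 ≤ a1+a2=31.068 → R2 fires; Q=8 E=6 Z=8
Draw 2: a1=1.242, a2=26.880, a3=2.048, a0=30.170; τ=−ln(0.5918)/30.170=0.017 → t=0.074; u2·a0=0.8793·30.170=26.528; a1=1.242 < 26.528 ≤ a1+a2=28.122 → R2 fires; Q=7 E=8 Z=8
Draw 3: a1=1.656, a2=23.520, a3=2.048, a0=27.224; τ=−ln(0.9776)/27.224=0.001 → t=0.075; u2·a0=0.6482·27.224=17.647; a1=1.656 < 17.647 ≤ a1+a2=25.176 → R2 fires; Q=6 E=10 Z=8
Draw 4: a1=2.070, a2=20.160, a3=2.048, a0=24.278; τ=−ln(0.5013)/24.278=0.028 → t=0.103; u2·a0=0.0125·24.278=0.303 ≤ a1=2.070 → R1 fires; Q=7 E=9 Z=9
Draw 5: a1=1.863, a2=26.460, a3=2.304, a0=30.627; τ=−ln(0.8437)/30.627=0.006 → t=0.109; u2·a0=0.1393·30.627=4.266; a1=1.863 < 4.266 ≤ a1+a2=28.323 → R2 fires; Q=6 E=11 Z=9
Draw 6: a1=2.277, a2=22.680, a3=2.304, a0=27.261; τ=−ln(0.6525)/27.261=0.016 → t=0.124; u2·a0=0.2752·27.261=7.502; a1=2.277 < 7.502 ≤ a1+a2=24.957 → R2 fires; Q=5 E=13 Z=9
Draw 7: a1=2.691, a2=18.900, a3=2.304, a0=23.895; τ=−ln(0.5299)/23.895=0.027 → t=0.151; u2·a0=0.0718·23.895=1.716 ≤ a1=2.691 → R1 fires; Q=6 E=12 Z=10
Draw 8: a1=2.484, a2=25.200, a3=2.560, a0=30.244; τ=−ln(0.5167)/30.244=0.022 → t=0.173; u2·a0=0.2270·30.244=6.865; a1=2.484 < 6.865 ≤ a1+a2=27.684 → R2 fires; Q=5 E=14 Z=10
Draw 9: a1=2.898, a2=21.000, a3=2.560, a0=26.458; τ=−ln(0.9289)/26.458=0.003 → t=0.176; u2·a0=0.5457·26.458=14.438; a1=2.898 < 14.438 ≤ a1+a2=23.898 → R2 fires; Q=4 E=16 Z=10
Draw 10: a1=3.312, a2=16.800, a3=2.560, a0=22.672; τ=−ln(0.2001)/22.672=0.071 → t=0.247; u2·a0=0.6023·22.672=13.655; a1=3.312 < 13.655 ≤ a1+a2=20.112 → R2 fires; Q=3 E=18 Z=10
Draw 11: a1=3.726, a2=12.600, a3=2.560, a0=18.886; τ=−ln(0.0264)/18.886=0.192 → t=0.439; u2·a0=0.4492·18.886=8.484; a1=3.726 < 8.484 ≤ a1+a2=16.326 → R2 fires; Q=2 E=20 Z=10
Draw 12: a1=4.140, a2=8.400, a3=2.560, a0=15.100; τ=−ln(0.6487)/15.100=0.029 → t=0.468 > T=0.45: stop.
At T=0.45: Q=2 E=20 Z=10; the largest is E.

Dominant species at T: E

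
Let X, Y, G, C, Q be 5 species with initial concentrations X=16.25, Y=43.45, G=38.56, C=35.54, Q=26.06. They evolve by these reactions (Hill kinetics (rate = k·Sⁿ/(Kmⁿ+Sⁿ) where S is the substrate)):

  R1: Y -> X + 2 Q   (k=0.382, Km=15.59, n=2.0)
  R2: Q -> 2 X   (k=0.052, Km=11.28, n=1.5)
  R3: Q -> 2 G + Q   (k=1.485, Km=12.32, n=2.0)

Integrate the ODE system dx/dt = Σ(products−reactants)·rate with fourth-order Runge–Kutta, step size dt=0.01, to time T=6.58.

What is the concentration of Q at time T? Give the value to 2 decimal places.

Q at T = 30.21

RK4 with dt=0.01: 658 steps to T=6.58. Trajectory (selected grid times):
t=0.00: X=16.25 Y=43.45 G=38.56 C=35.54 Q=26.06
t=0.73: X=16.56 Y=43.20 G=40.34 C=35.54 Q=26.52
t=1.46: X=16.86 Y=42.96 G=42.13 C=35.54 Q=26.99
t=2.19: X=17.17 Y=42.71 G=43.93 C=35.54 Q=27.45
t=2.92: X=17.47 Y=42.46 G=45.74 C=35.54 Q=27.91
t=3.66: X=17.78 Y=42.22 G=47.58 C=35.54 Q=28.38
t=4.39: X=18.09 Y=41.97 G=49.41 C=35.54 Q=28.84
t=5.12: X=18.40 Y=41.73 G=51.25 C=35.54 Q=29.30
t=5.85: X=18.70 Y=41.48 G=53.09 C=35.54 Q=29.76
t=6.58: X=19.01 Y=41.24 G=54.95 C=35.54 Q=30.21
Read off Q at T=6.58: 30.21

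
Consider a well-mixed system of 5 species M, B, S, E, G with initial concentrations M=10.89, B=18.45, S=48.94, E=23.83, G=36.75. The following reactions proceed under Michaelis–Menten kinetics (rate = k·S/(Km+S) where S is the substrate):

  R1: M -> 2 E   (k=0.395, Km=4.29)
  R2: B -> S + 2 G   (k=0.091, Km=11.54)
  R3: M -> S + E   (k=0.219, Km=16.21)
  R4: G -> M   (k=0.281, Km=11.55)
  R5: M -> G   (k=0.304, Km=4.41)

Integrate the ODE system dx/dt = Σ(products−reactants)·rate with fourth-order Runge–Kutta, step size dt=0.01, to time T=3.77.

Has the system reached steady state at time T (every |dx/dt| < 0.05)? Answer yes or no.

RK4 with dt=0.01: 377 steps to T=3.77. Trajectory (selected grid times):
t=0.00: M=10.89 B=18.45 S=48.94 E=23.83 G=36.75
t=0.42: M=10.73 B=18.43 S=49.00 E=24.10 G=36.80
t=0.84: M=10.58 B=18.40 S=49.06 E=24.38 G=36.85
t=1.26: M=10.42 B=18.38 S=49.12 E=24.65 G=36.89
t=1.68: M=10.27 B=18.36 S=49.18 E=24.92 G=36.94
t=2.09: M=10.12 B=18.33 S=49.24 E=25.18 G=36.98
t=2.51: M=9.97 B=18.31 S=49.30 E=25.45 G=37.03
t=2.93: M=9.82 B=18.29 S=49.35 E=25.72 G=37.07
t=3.35: M=9.68 B=18.26 S=49.41 E=25.98 G=37.12
t=3.77: M=9.53 B=18.24 S=49.47 E=26.24 G=37.16
Rates at T: R1=0.2724, R2=0.0557, R3=0.0811, R4=0.2144, R5=0.2078
dx/dt at T (Σ net stoichiometry × rate): M=-0.3469, B=-0.0557, S=+0.1368, E=+0.6259, G=+0.1049
Largest |dx/dt| is |+0.6259| (E) ≥ 0.05 → not steady.

Steady state at T: no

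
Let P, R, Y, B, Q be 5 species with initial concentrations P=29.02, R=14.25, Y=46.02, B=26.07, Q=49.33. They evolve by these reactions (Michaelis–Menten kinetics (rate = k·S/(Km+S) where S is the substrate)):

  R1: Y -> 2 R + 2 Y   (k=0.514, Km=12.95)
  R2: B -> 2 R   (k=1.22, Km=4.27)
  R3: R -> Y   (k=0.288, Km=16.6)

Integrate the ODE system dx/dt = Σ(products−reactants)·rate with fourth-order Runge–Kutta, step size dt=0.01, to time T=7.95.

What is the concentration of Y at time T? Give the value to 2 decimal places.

RK4 with dt=0.01: 795 steps to T=7.95. Trajectory (selected grid times):
t=0.00: P=29.02 R=14.25 Y=46.02 B=26.07 Q=49.33
t=0.88: P=29.02 R=16.67 Y=46.50 B=25.15 Q=49.33
t=1.77: P=29.02 R=19.11 Y=46.99 B=24.22 Q=49.33
t=2.65: P=29.02 R=21.50 Y=47.48 B=23.31 Q=49.33
t=3.53: P=29.02 R=23.88 Y=47.98 B=22.41 Q=49.33
t=4.42: P=29.02 R=26.26 Y=48.50 B=21.50 Q=49.33
t=5.30: P=29.02 R=28.60 Y=49.01 B=20.61 Q=49.33
t=6.18: P=29.02 R=30.93 Y=49.53 B=19.72 Q=49.33
t=7.07: P=29.02 R=33.26 Y=50.07 B=18.83 Q=49.33
t=7.95: P=29.02 R=35.55 Y=50.60 B=17.96 Q=49.33
Read off Y at T=7.95: 50.60

Y at T = 50.60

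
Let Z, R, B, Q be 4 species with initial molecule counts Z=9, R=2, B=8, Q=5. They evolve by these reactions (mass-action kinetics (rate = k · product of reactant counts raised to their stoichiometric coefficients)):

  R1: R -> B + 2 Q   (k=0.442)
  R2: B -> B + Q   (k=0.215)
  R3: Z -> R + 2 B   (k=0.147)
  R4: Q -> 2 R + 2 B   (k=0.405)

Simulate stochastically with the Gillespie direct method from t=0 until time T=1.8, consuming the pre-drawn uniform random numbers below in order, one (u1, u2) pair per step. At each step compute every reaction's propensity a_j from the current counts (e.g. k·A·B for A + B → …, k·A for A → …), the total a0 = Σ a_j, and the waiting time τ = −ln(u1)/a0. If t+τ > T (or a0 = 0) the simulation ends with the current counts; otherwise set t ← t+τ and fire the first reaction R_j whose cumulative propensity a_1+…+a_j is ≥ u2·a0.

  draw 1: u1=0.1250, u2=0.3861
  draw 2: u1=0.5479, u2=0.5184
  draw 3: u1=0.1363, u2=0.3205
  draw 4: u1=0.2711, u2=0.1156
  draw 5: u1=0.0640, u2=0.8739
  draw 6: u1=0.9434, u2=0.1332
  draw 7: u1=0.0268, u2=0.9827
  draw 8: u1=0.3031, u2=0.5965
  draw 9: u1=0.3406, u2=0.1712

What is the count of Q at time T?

Q at T = 9

t=0.000: Z=9 R=2 B=8 Q=5
Draw 1: a1=0.884, a2=1.720, a3=1.323, a4=2.025, a0=5.952; τ=−ln(0.1250)/5.952=0.349 → t=0.349; u2·a0=0.3861·5.952=2.298; a1=0.884 < 2.298 ≤ a1+a2=2.604 → R2 fires; Z=9 R=2 B=8 Q=6
Draw 2: a1=0.884, a2=1.720, a3=1.323, a4=2.430, a0=6.357; τ=−ln(0.5479)/6.357=0.095 → t=0.444; u2·a0=0.5184·6.357=3.295; a1+a2=2.604 < 3.295 ≤ a1+…+a3=3.927 → R3 fires; Z=8 R=3 B=10 Q=6
Draw 3: a1=1.326, a2=2.150, a3=1.176, a4=2.430, a0=7.082; τ=−ln(0.1363)/7.082=0.281 → t=0.725; u2·a0=0.3205·7.082=2.270; a1=1.326 < 2.270 ≤ a1+a2=3.476 → R2 fires; Z=8 R=3 B=10 Q=7
Draw 4: a1=1.326, a2=2.150, a3=1.176, a4=2.835, a0=7.487; τ=−ln(0.2711)/7.487=0.174 → t=0.900; u2·a0=0.1156·7.487=0.865 ≤ a1=1.326 → R1 fires; Z=8 R=2 B=11 Q=9
Draw 5: a1=0.884, a2=2.365, a3=1.176, a4=3.645, a0=8.070; τ=−ln(0.0640)/8.070=0.341 → t=1.240; u2·a0=0.8739·8.070=7.052; a1+…+a3=4.425 < 7.052 ≤ a1+…+a4=8.070 → R4 fires; Z=8 R=4 B=13 Q=8
Draw 6: a1=1.768, a2=2.795, a3=1.176, a4=3.240, a0=8.979; τ=−ln(0.9434)/8.979=0.006 → t=1.247; u2·a0=0.1332·8.979=1.196 ≤ a1=1.768 → R1 fires; Z=8 R=3 B=14 Q=10
Draw 7: a1=1.326, a2=3.010, a3=1.176, a4=4.050, a0=9.562; τ=−ln(0.0268)/9.562=0.379 → t=1.625; u2·a0=0.9827·9.562=9.397; a1+…+a3=5.512 < 9.397 ≤ a1+…+a4=9.562 → R4 fires; Z=8 R=5 B=16 Q=9
Draw 8: a1=2.210, a2=3.440, a3=1.176, a4=3.645, a0=10.471; τ=−ln(0.3031)/10.471=0.114 → t=1.739; u2·a0=0.5965·10.471=6.246; a1+a2=5.650 < 6.246 ≤ a1+…+a3=6.826 → R3 fires; Z=7 R=6 B=18 Q=9
Draw 9: a1=2.652, a2=3.870, a3=1.029, a4=3.645, a0=11.196; τ=−ln(0.3406)/11.196=0.096 → t=1.836 > T=1.8: stop.
Read off Q at T=1.8: 9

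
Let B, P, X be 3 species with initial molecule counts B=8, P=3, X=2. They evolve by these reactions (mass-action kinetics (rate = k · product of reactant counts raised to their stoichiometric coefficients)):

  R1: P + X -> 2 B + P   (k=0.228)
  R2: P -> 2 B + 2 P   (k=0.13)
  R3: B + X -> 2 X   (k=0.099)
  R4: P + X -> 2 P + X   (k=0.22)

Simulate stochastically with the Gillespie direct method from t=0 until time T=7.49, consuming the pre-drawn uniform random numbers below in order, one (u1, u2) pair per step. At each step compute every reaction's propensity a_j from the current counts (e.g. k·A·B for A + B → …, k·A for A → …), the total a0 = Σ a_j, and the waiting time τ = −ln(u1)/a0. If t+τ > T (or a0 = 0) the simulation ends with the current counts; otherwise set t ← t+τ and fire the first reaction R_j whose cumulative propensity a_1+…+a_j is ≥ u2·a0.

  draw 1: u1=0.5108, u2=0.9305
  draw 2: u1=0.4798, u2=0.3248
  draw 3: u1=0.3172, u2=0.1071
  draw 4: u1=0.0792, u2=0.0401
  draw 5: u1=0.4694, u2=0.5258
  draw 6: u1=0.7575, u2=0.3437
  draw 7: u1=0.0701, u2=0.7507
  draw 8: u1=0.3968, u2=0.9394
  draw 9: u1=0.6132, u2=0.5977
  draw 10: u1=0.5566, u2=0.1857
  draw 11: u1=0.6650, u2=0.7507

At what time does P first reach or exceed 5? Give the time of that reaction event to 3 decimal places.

Threshold first reached at t = 0.273

t=0.000: B=8 P=3 X=2
Draw 1: a1=1.368, a2=0.390, a3=1.584, a4=1.320, a0=4.662; τ=−ln(0.5108)/4.662=0.144 → t=0.144; u2·a0=0.9305·4.662=4.338; a1+…+a3=3.342 < 4.338 ≤ a1+…+a4=4.662 → R4 fires; B=8 P=4 X=2
Draw 2: a1=1.824, a2=0.520, a3=1.584, a4=1.760, a0=5.688; τ=−ln(0.4798)/5.688=0.129 → t=0.273; u2·a0=0.3248·5.688=1.847; a1=1.824 < 1.847 ≤ a1+a2=2.344 → R2 fires; B=10 P=5 X=2
Draw 3: a1=2.280, a2=0.650, a3=1.980, a4=2.200, a0=7.110; τ=−ln(0.3172)/7.110=0.161 → t=0.435; u2·a0=0.1071·7.110=0.761 ≤ a1=2.280 → R1 fires; B=12 P=5 X=1
Draw 4: a1=1.140, a2=0.650, a3=1.188, a4=1.100, a0=4.078; τ=−ln(0.0792)/4.078=0.622 → t=1.057; u2·a0=0.0401·4.078=0.164 ≤ a1=1.140 → R1 fires; B=14 P=5 X=0
Draw 5: a1=0.000, a2=0.650, a3=0.000, a4=0.000, a0=0.650; τ=−ln(0.4694)/0.650=1.164 → t=2.220; u2·a0=0.5258·0.650=0.342; a1=0.000 < 0.342 ≤ a1+a2=0.650 → R2 fires; B=16 P=6 X=0
Draw 6: a1=0.000, a2=0.780, a3=0.000, a4=0.000, a0=0.780; τ=−ln(0.7575)/0.780=0.356 → t=2.576; u2·a0=0.3437·0.780=0.268; a1=0.000 < 0.268 ≤ a1+a2=0.780 → R2 fires; B=18 P=7 X=0
Draw 7: a1=0.000, a2=0.910, a3=0.000, a4=0.000, a0=0.910; τ=−ln(0.0701)/0.910=2.921 → t=5.497; u2·a0=0.7507·0.910=0.683; a1=0.000 < 0.683 ≤ a1+a2=0.910 → R2 fires; B=20 P=8 X=0
Draw 8: a1=0.000, a2=1.040, a3=0.000, a4=0.000, a0=1.040; τ=−ln(0.3968)/1.040=0.889 → t=6.386; u2·a0=0.9394·1.040=0.977; a1=0.000 < 0.977 ≤ a1+a2=1.040 → R2 fires; B=22 P=9 X=0
Draw 9: a1=0.000, a2=1.170, a3=0.000, a4=0.000, a0=1.170; τ=−ln(0.6132)/1.170=0.418 → t=6.804; u2·a0=0.5977·1.170=0.699; a1=0.000 < 0.699 ≤ a1+a2=1.170 → R2 fires; B=24 P=10 X=0
Draw 10: a1=0.000, a2=1.300, a3=0.000, a4=0.000, a0=1.300; τ=−ln(0.5566)/1.300=0.451 → t=7.254; u2·a0=0.1857·1.300=0.241; a1=0.000 < 0.241 ≤ a1+a2=1.300 → R2 fires; B=26 P=11 X=0
Draw 11: a1=0.000, a2=1.430, a3=0.000, a4=0.000, a0=1.430; τ=−ln(0.6650)/1.430=0.285 → t=7.540 > T=7.49: stop.
P first becomes ≥ 5 when it reaches 5 at the event at t=0.273.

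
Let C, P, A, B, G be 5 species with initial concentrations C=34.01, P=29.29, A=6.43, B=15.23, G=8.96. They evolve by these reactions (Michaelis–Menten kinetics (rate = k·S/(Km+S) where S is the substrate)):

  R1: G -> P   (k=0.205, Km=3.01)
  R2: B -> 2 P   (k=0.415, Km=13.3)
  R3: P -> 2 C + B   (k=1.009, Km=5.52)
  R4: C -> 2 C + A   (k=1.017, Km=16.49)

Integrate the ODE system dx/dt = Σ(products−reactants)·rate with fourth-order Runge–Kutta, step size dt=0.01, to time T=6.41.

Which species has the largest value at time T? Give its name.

RK4 with dt=0.01: 641 steps to T=6.41. Trajectory (selected grid times):
t=0.00: C=34.01 P=29.29 A=6.43 B=15.23 G=8.96
t=0.71: C=35.71 P=29.11 A=6.92 B=15.67 G=8.85
t=1.42: C=37.41 P=28.94 A=7.42 B=16.12 G=8.74
t=2.14: C=39.14 P=28.77 A=7.93 B=16.56 G=8.63
t=2.85: C=40.85 P=28.61 A=8.44 B=17.00 G=8.53
t=3.56: C=42.57 P=28.44 A=8.96 B=17.43 G=8.42
t=4.27: C=44.29 P=28.29 A=9.48 B=17.86 G=8.31
t=4.99: C=46.04 P=28.13 A=10.02 B=18.30 G=8.20
t=5.70: C=47.77 P=27.98 A=10.55 B=18.73 G=8.10
t=6.41: C=49.51 P=27.84 A=11.09 B=19.15 G=7.99
At T=6.41: C=49.51 P=27.84 A=11.09 B=19.15 G=7.99; the largest is C.

Dominant species at T: C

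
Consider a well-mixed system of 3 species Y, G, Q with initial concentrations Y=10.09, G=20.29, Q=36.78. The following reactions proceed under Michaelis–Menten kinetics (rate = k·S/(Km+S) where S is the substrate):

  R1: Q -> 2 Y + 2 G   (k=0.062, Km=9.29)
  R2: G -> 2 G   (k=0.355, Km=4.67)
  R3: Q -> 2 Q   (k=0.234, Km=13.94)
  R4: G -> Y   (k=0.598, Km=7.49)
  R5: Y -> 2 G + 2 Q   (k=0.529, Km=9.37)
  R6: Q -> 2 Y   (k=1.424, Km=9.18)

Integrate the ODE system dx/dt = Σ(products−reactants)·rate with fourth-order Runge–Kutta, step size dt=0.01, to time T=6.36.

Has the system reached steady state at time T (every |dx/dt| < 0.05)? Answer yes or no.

Steady state at T: no

RK4 with dt=0.01: 636 steps to T=6.36. Trajectory (selected grid times):
t=0.00: Y=10.09 G=20.29 Q=36.78
t=0.71: Y=11.89 G=20.66 Q=36.46
t=1.41: Y=13.64 G=21.05 Q=36.18
t=2.12: Y=15.41 G=21.47 Q=35.91
t=2.83: Y=17.16 G=21.91 Q=35.67
t=3.53: Y=18.89 G=22.36 Q=35.45
t=4.24: Y=20.63 G=22.83 Q=35.24
t=4.95: Y=22.36 G=23.31 Q=35.04
t=5.65: Y=24.06 G=23.79 Q=34.87
t=6.36: Y=25.78 G=24.30 Q=34.69
Rates at T: R1=0.0489, R2=0.2978, R3=0.1669, R4=0.4571, R5=0.3880, R6=1.1261
dx/dt at T (Σ net stoichiometry × rate): Y=+2.4190, G=+0.7144, Q=-0.2321
Largest |dx/dt| is |+2.4190| (Y) ≥ 0.05 → not steady.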